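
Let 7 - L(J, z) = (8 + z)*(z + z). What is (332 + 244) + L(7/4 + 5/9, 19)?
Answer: -443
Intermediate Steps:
L(J, z) = 7 - 2*z*(8 + z) (L(J, z) = 7 - (8 + z)*(z + z) = 7 - (8 + z)*2*z = 7 - 2*z*(8 + z))
(332 + 244) + L(7/4 + 5/9, 19) = (332 + 244) + (7 - 16*19 - 2*19²) = 576 + (7 - 304 - 2*361) = 576 + (7 - 304 - 722) = 576 - 1019 = -443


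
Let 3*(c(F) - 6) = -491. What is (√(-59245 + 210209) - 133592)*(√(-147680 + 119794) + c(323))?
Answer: 2*(473 - 3*I*√27886)*(66796 - √37741)/3 ≈ 2.1002e+7 - 2.2244e+7*I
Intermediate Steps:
c(F) = -473/3 (c(F) = 6 + (⅓)*(-491) = 6 - 491/3 = -473/3)
(√(-59245 + 210209) - 133592)*(√(-147680 + 119794) + c(323)) = (√(-59245 + 210209) - 133592)*(√(-147680 + 119794) - 473/3) = (√150964 - 133592)*(√(-27886) - 473/3) = (2*√37741 - 133592)*(I*√27886 - 473/3) = (-133592 + 2*√37741)*(-473/3 + I*√27886)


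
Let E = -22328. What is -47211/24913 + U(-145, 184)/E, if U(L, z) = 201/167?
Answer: -176044251249/92894996488 ≈ -1.8951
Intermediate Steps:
U(L, z) = 201/167 (U(L, z) = 201*(1/167) = 201/167)
-47211/24913 + U(-145, 184)/E = -47211/24913 + (201/167)/(-22328) = -47211*1/24913 + (201/167)*(-1/22328) = -47211/24913 - 201/3728776 = -176044251249/92894996488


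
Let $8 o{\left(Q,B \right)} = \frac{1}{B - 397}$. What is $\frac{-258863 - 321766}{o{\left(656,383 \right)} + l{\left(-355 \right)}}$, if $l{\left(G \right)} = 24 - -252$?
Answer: $- \frac{65030448}{30911} \approx -2103.8$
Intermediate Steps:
$o{\left(Q,B \right)} = \frac{1}{8 \left(-397 + B\right)}$ ($o{\left(Q,B \right)} = \frac{1}{8 \left(B - 397\right)} = \frac{1}{8 \left(-397 + B\right)}$)
$l{\left(G \right)} = 276$ ($l{\left(G \right)} = 24 + 252 = 276$)
$\frac{-258863 - 321766}{o{\left(656,383 \right)} + l{\left(-355 \right)}} = \frac{-258863 - 321766}{\frac{1}{8 \left(-397 + 383\right)} + 276} = - \frac{580629}{\frac{1}{8 \left(-14\right)} + 276} = - \frac{580629}{\frac{1}{8} \left(- \frac{1}{14}\right) + 276} = - \frac{580629}{- \frac{1}{112} + 276} = - \frac{580629}{\frac{30911}{112}} = \left(-580629\right) \frac{112}{30911} = - \frac{65030448}{30911}$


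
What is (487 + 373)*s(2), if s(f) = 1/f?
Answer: 430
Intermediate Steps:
(487 + 373)*s(2) = (487 + 373)/2 = 860*(½) = 430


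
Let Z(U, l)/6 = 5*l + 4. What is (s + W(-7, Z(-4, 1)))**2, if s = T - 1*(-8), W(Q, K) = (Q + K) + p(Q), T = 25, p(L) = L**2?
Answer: 16641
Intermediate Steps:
Z(U, l) = 24 + 30*l (Z(U, l) = 6*(5*l + 4) = 6*(4 + 5*l) = 24 + 30*l)
W(Q, K) = K + Q + Q**2 (W(Q, K) = (Q + K) + Q**2 = (K + Q) + Q**2 = K + Q + Q**2)
s = 33 (s = 25 - 1*(-8) = 25 + 8 = 33)
(s + W(-7, Z(-4, 1)))**2 = (33 + ((24 + 30*1) - 7 + (-7)**2))**2 = (33 + ((24 + 30) - 7 + 49))**2 = (33 + (54 - 7 + 49))**2 = (33 + 96)**2 = 129**2 = 16641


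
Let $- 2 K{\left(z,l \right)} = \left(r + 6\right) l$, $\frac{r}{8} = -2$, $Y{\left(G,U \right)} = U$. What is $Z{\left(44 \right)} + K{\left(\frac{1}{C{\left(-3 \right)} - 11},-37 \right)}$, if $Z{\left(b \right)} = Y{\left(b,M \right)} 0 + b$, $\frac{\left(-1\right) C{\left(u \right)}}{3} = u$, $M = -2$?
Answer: $-141$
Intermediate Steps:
$r = -16$ ($r = 8 \left(-2\right) = -16$)
$C{\left(u \right)} = - 3 u$
$Z{\left(b \right)} = b$ ($Z{\left(b \right)} = \left(-2\right) 0 + b = 0 + b = b$)
$K{\left(z,l \right)} = 5 l$ ($K{\left(z,l \right)} = - \frac{\left(-16 + 6\right) l}{2} = - \frac{\left(-10\right) l}{2} = 5 l$)
$Z{\left(44 \right)} + K{\left(\frac{1}{C{\left(-3 \right)} - 11},-37 \right)} = 44 + 5 \left(-37\right) = 44 - 185 = -141$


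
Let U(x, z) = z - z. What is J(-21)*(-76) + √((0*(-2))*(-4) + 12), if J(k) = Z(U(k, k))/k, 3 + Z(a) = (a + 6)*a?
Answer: -76/7 + 2*√3 ≈ -7.3930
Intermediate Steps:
U(x, z) = 0
Z(a) = -3 + a*(6 + a) (Z(a) = -3 + (a + 6)*a = -3 + (6 + a)*a = -3 + a*(6 + a))
J(k) = -3/k (J(k) = (-3 + 0² + 6*0)/k = (-3 + 0 + 0)/k = -3/k)
J(-21)*(-76) + √((0*(-2))*(-4) + 12) = -3/(-21)*(-76) + √((0*(-2))*(-4) + 12) = -3*(-1/21)*(-76) + √(0*(-4) + 12) = (⅐)*(-76) + √(0 + 12) = -76/7 + √12 = -76/7 + 2*√3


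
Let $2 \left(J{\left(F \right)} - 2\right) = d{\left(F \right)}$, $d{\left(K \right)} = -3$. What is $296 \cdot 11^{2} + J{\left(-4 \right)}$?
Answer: $\frac{71633}{2} \approx 35817.0$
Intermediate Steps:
$J{\left(F \right)} = \frac{1}{2}$ ($J{\left(F \right)} = 2 + \frac{1}{2} \left(-3\right) = 2 - \frac{3}{2} = \frac{1}{2}$)
$296 \cdot 11^{2} + J{\left(-4 \right)} = 296 \cdot 11^{2} + \frac{1}{2} = 296 \cdot 121 + \frac{1}{2} = 35816 + \frac{1}{2} = \frac{71633}{2}$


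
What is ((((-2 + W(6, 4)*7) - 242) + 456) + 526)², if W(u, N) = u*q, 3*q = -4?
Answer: 465124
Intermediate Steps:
q = -4/3 (q = (⅓)*(-4) = -4/3 ≈ -1.3333)
W(u, N) = -4*u/3 (W(u, N) = u*(-4/3) = -4*u/3)
((((-2 + W(6, 4)*7) - 242) + 456) + 526)² = ((((-2 - 4/3*6*7) - 242) + 456) + 526)² = ((((-2 - 8*7) - 242) + 456) + 526)² = ((((-2 - 56) - 242) + 456) + 526)² = (((-58 - 242) + 456) + 526)² = ((-300 + 456) + 526)² = (156 + 526)² = 682² = 465124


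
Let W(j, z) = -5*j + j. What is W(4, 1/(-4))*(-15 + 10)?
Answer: 80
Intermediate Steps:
W(j, z) = -4*j
W(4, 1/(-4))*(-15 + 10) = (-4*4)*(-15 + 10) = -16*(-5) = 80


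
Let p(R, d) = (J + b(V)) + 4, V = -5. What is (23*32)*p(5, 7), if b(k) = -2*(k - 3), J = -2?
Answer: 13248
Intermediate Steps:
b(k) = 6 - 2*k (b(k) = -2*(-3 + k) = 6 - 2*k)
p(R, d) = 18 (p(R, d) = (-2 + (6 - 2*(-5))) + 4 = (-2 + (6 + 10)) + 4 = (-2 + 16) + 4 = 14 + 4 = 18)
(23*32)*p(5, 7) = (23*32)*18 = 736*18 = 13248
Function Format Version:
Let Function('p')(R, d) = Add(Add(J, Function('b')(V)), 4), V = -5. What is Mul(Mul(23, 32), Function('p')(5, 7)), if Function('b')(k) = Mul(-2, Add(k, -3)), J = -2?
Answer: 13248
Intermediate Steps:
Function('b')(k) = Add(6, Mul(-2, k)) (Function('b')(k) = Mul(-2, Add(-3, k)) = Add(6, Mul(-2, k)))
Function('p')(R, d) = 18 (Function('p')(R, d) = Add(Add(-2, Add(6, Mul(-2, -5))), 4) = Add(Add(-2, Add(6, 10)), 4) = Add(Add(-2, 16), 4) = Add(14, 4) = 18)
Mul(Mul(23, 32), Function('p')(5, 7)) = Mul(Mul(23, 32), 18) = Mul(736, 18) = 13248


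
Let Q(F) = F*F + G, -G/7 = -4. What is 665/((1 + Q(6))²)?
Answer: 133/845 ≈ 0.15740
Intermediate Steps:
G = 28 (G = -7*(-4) = 28)
Q(F) = 28 + F² (Q(F) = F*F + 28 = F² + 28 = 28 + F²)
665/((1 + Q(6))²) = 665/((1 + (28 + 6²))²) = 665/((1 + (28 + 36))²) = 665/((1 + 64)²) = 665/(65²) = 665/4225 = 665*(1/4225) = 133/845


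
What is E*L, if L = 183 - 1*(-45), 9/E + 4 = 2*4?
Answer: 513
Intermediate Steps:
E = 9/4 (E = 9/(-4 + 2*4) = 9/(-4 + 8) = 9/4 ≈ 2.2500)
L = 228 (L = 183 + 45 = 228)
E*L = (9/4)*228 = 513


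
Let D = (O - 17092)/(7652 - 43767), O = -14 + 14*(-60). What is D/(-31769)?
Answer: -17946/1147337435 ≈ -1.5641e-5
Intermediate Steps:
O = -854 (O = -14 - 840 = -854)
D = 17946/36115 (D = (-854 - 17092)/(7652 - 43767) = -17946/(-36115) = -17946*(-1/36115) = 17946/36115 ≈ 0.49691)
D/(-31769) = (17946/36115)/(-31769) = (17946/36115)*(-1/31769) = -17946/1147337435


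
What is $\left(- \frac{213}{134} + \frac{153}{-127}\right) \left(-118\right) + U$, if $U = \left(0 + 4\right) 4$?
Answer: $\frac{2941771}{8509} \approx 345.72$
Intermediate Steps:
$U = 16$ ($U = 4 \cdot 4 = 16$)
$\left(- \frac{213}{134} + \frac{153}{-127}\right) \left(-118\right) + U = \left(- \frac{213}{134} + \frac{153}{-127}\right) \left(-118\right) + 16 = \left(\left(-213\right) \frac{1}{134} + 153 \left(- \frac{1}{127}\right)\right) \left(-118\right) + 16 = \left(- \frac{213}{134} - \frac{153}{127}\right) \left(-118\right) + 16 = \left(- \frac{47553}{17018}\right) \left(-118\right) + 16 = \frac{2805627}{8509} + 16 = \frac{2941771}{8509}$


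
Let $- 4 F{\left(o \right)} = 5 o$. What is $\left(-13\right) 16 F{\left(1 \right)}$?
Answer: $260$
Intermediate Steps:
$F{\left(o \right)} = - \frac{5 o}{4}$
$\left(-13\right) 16 F{\left(1 \right)} = \left(-13\right) 16 \left(\left(- \frac{5}{4}\right) 1\right) = \left(-208\right) \left(- \frac{5}{4}\right) = 260$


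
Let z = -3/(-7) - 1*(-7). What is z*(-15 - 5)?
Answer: -1040/7 ≈ -148.57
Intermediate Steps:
z = 52/7 (z = -3*(-⅐) + 7 = 3/7 + 7 = 52/7 ≈ 7.4286)
z*(-15 - 5) = 52*(-15 - 5)/7 = (52/7)*(-20) = -1040/7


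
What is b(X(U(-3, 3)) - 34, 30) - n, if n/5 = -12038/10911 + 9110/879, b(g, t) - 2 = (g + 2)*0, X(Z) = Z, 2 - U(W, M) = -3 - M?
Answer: -141635834/3196923 ≈ -44.304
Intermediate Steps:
U(W, M) = 5 + M (U(W, M) = 2 - (-3 - M) = 2 + (3 + M) = 5 + M)
b(g, t) = 2 (b(g, t) = 2 + (g + 2)*0 = 2 + (2 + g)*0 = 2 + 0 = 2)
n = 148029680/3196923 (n = 5*(-12038/10911 + 9110/879) = 5*(29605936/3196923) = 148029680/3196923 ≈ 46.304)
b(X(U(-3, 3)) - 34, 30) - n = 2 - 1*148029680/3196923 = 2 - 148029680/3196923 = -141635834/3196923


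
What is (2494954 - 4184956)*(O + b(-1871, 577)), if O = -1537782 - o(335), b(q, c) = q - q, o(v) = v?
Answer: 2599420806234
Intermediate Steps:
b(q, c) = 0
O = -1538117 (O = -1537782 - 1*335 = -1537782 - 335 = -1538117)
(2494954 - 4184956)*(O + b(-1871, 577)) = (2494954 - 4184956)*(-1538117 + 0) = -1690002*(-1538117) = 2599420806234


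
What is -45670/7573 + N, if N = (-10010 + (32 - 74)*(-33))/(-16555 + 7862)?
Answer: -331699758/65832089 ≈ -5.0386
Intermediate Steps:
N = 8624/8693 (N = (-10010 - 42*(-33))/(-8693) = (-10010 + 1386)*(-1/8693) = -8624*(-1/8693) = 8624/8693 ≈ 0.99206)
-45670/7573 + N = -45670/7573 + 8624/8693 = -331699758/65832089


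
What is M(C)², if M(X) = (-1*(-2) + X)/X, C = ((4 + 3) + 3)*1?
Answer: 36/25 ≈ 1.4400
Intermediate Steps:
C = 10 (C = (7 + 3)*1 = 10*1 = 10)
M(X) = (2 + X)/X
M(C)² = ((2 + 10)/10)² = ((⅒)*12)² = (6/5)² = 36/25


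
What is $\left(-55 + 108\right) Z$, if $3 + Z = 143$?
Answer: $7420$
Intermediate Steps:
$Z = 140$ ($Z = -3 + 143 = 140$)
$\left(-55 + 108\right) Z = \left(-55 + 108\right) 140 = 53 \cdot 140 = 7420$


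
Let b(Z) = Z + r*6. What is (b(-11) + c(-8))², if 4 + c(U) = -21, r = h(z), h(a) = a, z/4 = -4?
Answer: 17424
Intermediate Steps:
z = -16 (z = 4*(-4) = -16)
r = -16
c(U) = -25 (c(U) = -4 - 21 = -25)
b(Z) = -96 + Z (b(Z) = Z - 16*6 = Z - 96 = -96 + Z)
(b(-11) + c(-8))² = ((-96 - 11) - 25)² = (-107 - 25)² = (-132)² = 17424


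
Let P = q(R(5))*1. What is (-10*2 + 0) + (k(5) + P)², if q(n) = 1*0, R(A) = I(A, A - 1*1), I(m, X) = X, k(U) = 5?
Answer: 5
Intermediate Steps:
R(A) = -1 + A (R(A) = A - 1*1 = A - 1 = -1 + A)
q(n) = 0
P = 0 (P = 0*1 = 0)
(-10*2 + 0) + (k(5) + P)² = (-10*2 + 0) + (5 + 0)² = (-20 + 0) + 5² = -20 + 25 = 5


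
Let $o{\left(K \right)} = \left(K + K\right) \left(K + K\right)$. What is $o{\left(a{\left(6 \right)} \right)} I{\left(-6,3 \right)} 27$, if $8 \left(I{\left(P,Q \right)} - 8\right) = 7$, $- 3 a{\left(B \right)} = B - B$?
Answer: $0$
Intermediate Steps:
$a{\left(B \right)} = 0$ ($a{\left(B \right)} = - \frac{B - B}{3} = \left(- \frac{1}{3}\right) 0 = 0$)
$I{\left(P,Q \right)} = \frac{71}{8}$ ($I{\left(P,Q \right)} = 8 + \frac{1}{8} \cdot 7 = 8 + \frac{7}{8} = \frac{71}{8}$)
$o{\left(K \right)} = 4 K^{2}$ ($o{\left(K \right)} = 2 K 2 K = 4 K^{2}$)
$o{\left(a{\left(6 \right)} \right)} I{\left(-6,3 \right)} 27 = 4 \cdot 0^{2} \cdot \frac{71}{8} \cdot 27 = 4 \cdot 0 \cdot \frac{71}{8} \cdot 27 = 0 \cdot \frac{71}{8} \cdot 27 = 0 \cdot 27 = 0$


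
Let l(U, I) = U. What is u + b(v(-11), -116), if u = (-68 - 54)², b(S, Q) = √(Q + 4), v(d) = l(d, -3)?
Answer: 14884 + 4*I*√7 ≈ 14884.0 + 10.583*I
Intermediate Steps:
v(d) = d
b(S, Q) = √(4 + Q)
u = 14884 (u = (-122)² = 14884)
u + b(v(-11), -116) = 14884 + √(4 - 116) = 14884 + √(-112) = 14884 + 4*I*√7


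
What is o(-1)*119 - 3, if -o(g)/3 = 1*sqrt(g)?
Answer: -3 - 357*I ≈ -3.0 - 357.0*I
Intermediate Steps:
o(g) = -3*sqrt(g)
o(-1)*119 - 3 = -3*I*119 - 3 = -357*I - 3 = -3 - 357*I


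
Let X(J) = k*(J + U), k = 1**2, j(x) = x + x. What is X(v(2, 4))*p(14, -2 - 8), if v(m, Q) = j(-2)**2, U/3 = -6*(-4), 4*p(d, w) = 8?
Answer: 176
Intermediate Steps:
j(x) = 2*x
p(d, w) = 2 (p(d, w) = (1/4)*8 = 2)
U = 72 (U = 3*(-6*(-4)) = 3*24 = 72)
k = 1
v(m, Q) = 16 (v(m, Q) = (2*(-2))**2 = (-4)**2 = 16)
X(J) = 72 + J (X(J) = 1*(J + 72) = 1*(72 + J) = 72 + J)
X(v(2, 4))*p(14, -2 - 8) = (72 + 16)*2 = 88*2 = 176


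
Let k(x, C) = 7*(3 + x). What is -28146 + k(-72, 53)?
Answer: -28629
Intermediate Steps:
k(x, C) = 21 + 7*x
-28146 + k(-72, 53) = -28146 + (21 + 7*(-72)) = -28146 + (21 - 504) = -28146 - 483 = -28629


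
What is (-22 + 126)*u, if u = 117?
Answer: 12168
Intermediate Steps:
(-22 + 126)*u = (-22 + 126)*117 = 104*117 = 12168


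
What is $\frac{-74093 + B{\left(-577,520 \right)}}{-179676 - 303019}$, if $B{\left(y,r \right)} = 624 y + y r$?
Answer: $\frac{734181}{482695} \approx 1.521$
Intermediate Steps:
$B{\left(y,r \right)} = 624 y + r y$
$\frac{-74093 + B{\left(-577,520 \right)}}{-179676 - 303019} = \frac{-74093 - 577 \left(624 + 520\right)}{-179676 - 303019} = \frac{-74093 - 660088}{-482695} = \left(-74093 - 660088\right) \left(- \frac{1}{482695}\right) = \left(-734181\right) \left(- \frac{1}{482695}\right) = \frac{734181}{482695}$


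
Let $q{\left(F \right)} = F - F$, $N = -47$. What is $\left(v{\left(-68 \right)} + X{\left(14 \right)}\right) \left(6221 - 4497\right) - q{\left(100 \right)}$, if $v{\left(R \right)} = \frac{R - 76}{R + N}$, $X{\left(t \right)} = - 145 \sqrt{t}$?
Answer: $\frac{248256}{115} - 249980 \sqrt{14} \approx -9.3318 \cdot 10^{5}$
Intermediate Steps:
$q{\left(F \right)} = 0$
$v{\left(R \right)} = \frac{-76 + R}{-47 + R}$ ($v{\left(R \right)} = \frac{R - 76}{R - 47} = \frac{-76 + R}{-47 + R}$)
$\left(v{\left(-68 \right)} + X{\left(14 \right)}\right) \left(6221 - 4497\right) - q{\left(100 \right)} = \left(\frac{-76 - 68}{-47 - 68} - 145 \sqrt{14}\right) \left(6221 - 4497\right) - 0 = \left(\frac{1}{-115} \left(-144\right) - 145 \sqrt{14}\right) 1724 + 0 = \left(\left(- \frac{1}{115}\right) \left(-144\right) - 145 \sqrt{14}\right) 1724 + 0 = \left(\frac{144}{115} - 145 \sqrt{14}\right) 1724 + 0 = \left(\frac{248256}{115} - 249980 \sqrt{14}\right) + 0 = \frac{248256}{115} - 249980 \sqrt{14}$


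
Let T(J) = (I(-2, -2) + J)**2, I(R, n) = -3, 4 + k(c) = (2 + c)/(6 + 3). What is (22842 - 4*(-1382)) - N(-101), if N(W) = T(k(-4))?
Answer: 2293745/81 ≈ 28318.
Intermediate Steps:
k(c) = -34/9 + c/9 (k(c) = -4 + (2 + c)/(6 + 3) = -4 + (2 + c)/9 = -4 + (2 + c)*(1/9) = -4 + (2/9 + c/9) = -34/9 + c/9)
T(J) = (-3 + J)**2
N(W) = 4225/81 (N(W) = (-3 + (-34/9 + (1/9)*(-4)))**2 = (-3 + (-34/9 - 4/9))**2 = (-3 - 38/9)**2 = (-65/9)**2 = 4225/81)
(22842 - 4*(-1382)) - N(-101) = (22842 - 4*(-1382)) - 1*4225/81 = (22842 - 1*(-5528)) - 4225/81 = (22842 + 5528) - 4225/81 = 28370 - 4225/81 = 2293745/81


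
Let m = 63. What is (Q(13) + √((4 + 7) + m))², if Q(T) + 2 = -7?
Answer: (9 - √74)² ≈ 0.15815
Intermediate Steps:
Q(T) = -9 (Q(T) = -2 - 7 = -9)
(Q(13) + √((4 + 7) + m))² = (-9 + √((4 + 7) + 63))² = (-9 + √(11 + 63))² = (-9 + √74)²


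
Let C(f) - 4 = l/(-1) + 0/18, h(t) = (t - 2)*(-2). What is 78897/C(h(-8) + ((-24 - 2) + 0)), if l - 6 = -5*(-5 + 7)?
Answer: 78897/8 ≈ 9862.1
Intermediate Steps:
h(t) = 4 - 2*t (h(t) = (-2 + t)*(-2) = 4 - 2*t)
l = -4 (l = 6 - 5*(-5 + 7) = 6 - 5*2 = 6 - 10 = -4)
C(f) = 8 (C(f) = 4 + (-4/(-1) + 0/18) = 4 + (-4*(-1) + 0*(1/18)) = 4 + (4 + 0) = 4 + 4 = 8)
78897/C(h(-8) + ((-24 - 2) + 0)) = 78897/8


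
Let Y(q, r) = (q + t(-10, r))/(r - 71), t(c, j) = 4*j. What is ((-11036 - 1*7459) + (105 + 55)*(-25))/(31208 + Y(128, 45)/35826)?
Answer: -149668233/207639305 ≈ -0.72081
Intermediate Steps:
Y(q, r) = (q + 4*r)/(-71 + r) (Y(q, r) = (q + 4*r)/(r - 71) = (q + 4*r)/(-71 + r))
((-11036 - 1*7459) + (105 + 55)*(-25))/(31208 + Y(128, 45)/35826) = ((-11036 - 1*7459) + (105 + 55)*(-25))/(31208 + ((128 + 4*45)/(-71 + 45))/35826) = ((-11036 - 7459) + 160*(-25))/(31208 + ((128 + 180)/(-26))*(1/35826)) = (-18495 - 4000)/(31208 - 1/26*308*(1/35826)) = -22495/(31208 - 154/13*1/35826) = -22495/(31208 - 11/33267) = -22495/1038196525/33267 = -22495*33267/1038196525 = -149668233/207639305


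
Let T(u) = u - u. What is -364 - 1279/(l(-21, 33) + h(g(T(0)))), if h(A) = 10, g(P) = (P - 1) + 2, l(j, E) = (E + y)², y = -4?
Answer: -311043/851 ≈ -365.50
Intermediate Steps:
l(j, E) = (-4 + E)² (l(j, E) = (E - 4)² = (-4 + E)²)
T(u) = 0
g(P) = 1 + P (g(P) = (-1 + P) + 2 = 1 + P)
-364 - 1279/(l(-21, 33) + h(g(T(0)))) = -364 - 1279/((-4 + 33)² + 10) = -364 - 1279/(29² + 10) = -364 - 1279/(841 + 10) = -364 - 1279/851 = -311043/851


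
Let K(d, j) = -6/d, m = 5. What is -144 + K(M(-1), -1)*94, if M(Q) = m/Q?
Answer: -156/5 ≈ -31.200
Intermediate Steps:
M(Q) = 5/Q
-144 + K(M(-1), -1)*94 = -144 - 6/(5/(-1))*94 = -144 - 6/(5*(-1))*94 = -144 - 6/(-5)*94 = -144 - 6*(-1/5)*94 = -144 + (6/5)*94 = -144 + 564/5 = -156/5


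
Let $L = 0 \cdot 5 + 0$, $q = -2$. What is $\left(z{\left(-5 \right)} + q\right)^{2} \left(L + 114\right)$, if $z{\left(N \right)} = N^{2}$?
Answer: $60306$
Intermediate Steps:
$L = 0$ ($L = 0 + 0 = 0$)
$\left(z{\left(-5 \right)} + q\right)^{2} \left(L + 114\right) = \left(\left(-5\right)^{2} - 2\right)^{2} \left(0 + 114\right) = \left(25 - 2\right)^{2} \cdot 114 = 23^{2} \cdot 114 = 529 \cdot 114 = 60306$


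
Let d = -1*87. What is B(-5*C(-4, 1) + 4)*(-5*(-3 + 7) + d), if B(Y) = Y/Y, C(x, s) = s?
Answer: -107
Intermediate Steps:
B(Y) = 1
d = -87
B(-5*C(-4, 1) + 4)*(-5*(-3 + 7) + d) = 1*(-5*(-3 + 7) - 87) = 1*(-5*4 - 87) = 1*(-20 - 87) = 1*(-107) = -107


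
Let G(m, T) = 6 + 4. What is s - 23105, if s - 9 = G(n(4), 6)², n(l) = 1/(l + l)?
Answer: -22996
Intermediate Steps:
n(l) = 1/(2*l)
G(m, T) = 10
s = 109 (s = 9 + 10² = 9 + 100 = 109)
s - 23105 = 109 - 23105 = -22996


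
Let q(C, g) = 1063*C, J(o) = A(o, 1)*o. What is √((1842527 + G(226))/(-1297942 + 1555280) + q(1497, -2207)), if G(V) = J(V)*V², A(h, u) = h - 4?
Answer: √106041068348857346/257338 ≈ 1265.4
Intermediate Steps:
A(h, u) = -4 + h
J(o) = o*(-4 + o) (J(o) = (-4 + o)*o = o*(-4 + o))
G(V) = V³*(-4 + V) (G(V) = (V*(-4 + V))*V² = V³*(-4 + V))
√((1842527 + G(226))/(-1297942 + 1555280) + q(1497, -2207)) = √((1842527 + 226³*(-4 + 226))/(-1297942 + 1555280) + 1063*1497) = √((1842527 + 11543176*222)/257338 + 1591311) = √((1842527 + 2562585072)*(1/257338) + 1591311) = √(2564427599*(1/257338) + 1591311) = √(2564427599/257338 + 1591311) = √(412069217717/257338) = √106041068348857346/257338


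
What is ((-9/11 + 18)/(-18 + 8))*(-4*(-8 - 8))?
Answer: -6048/55 ≈ -109.96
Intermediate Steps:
((-9/11 + 18)/(-18 + 8))*(-4*(-8 - 8)) = ((-9*1/11 + 18)/(-10))*(-4*(-16)) = ((-9/11 + 18)*(-⅒))*64 = ((189/11)*(-⅒))*64 = -189/110*64 = -6048/55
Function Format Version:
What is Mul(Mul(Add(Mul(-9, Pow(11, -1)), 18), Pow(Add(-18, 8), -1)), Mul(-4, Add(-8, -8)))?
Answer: Rational(-6048, 55) ≈ -109.96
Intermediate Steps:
Mul(Mul(Add(Mul(-9, Pow(11, -1)), 18), Pow(Add(-18, 8), -1)), Mul(-4, Add(-8, -8))) = Mul(Mul(Add(Mul(-9, Rational(1, 11)), 18), Pow(-10, -1)), Mul(-4, -16)) = Mul(Mul(Add(Rational(-9, 11), 18), Rational(-1, 10)), 64) = Mul(Mul(Rational(189, 11), Rational(-1, 10)), 64) = Mul(Rational(-189, 110), 64) = Rational(-6048, 55)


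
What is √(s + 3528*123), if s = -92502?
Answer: 3*√37938 ≈ 584.33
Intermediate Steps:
√(s + 3528*123) = √(-92502 + 3528*123) = √(-92502 + 433944) = √341442 = 3*√37938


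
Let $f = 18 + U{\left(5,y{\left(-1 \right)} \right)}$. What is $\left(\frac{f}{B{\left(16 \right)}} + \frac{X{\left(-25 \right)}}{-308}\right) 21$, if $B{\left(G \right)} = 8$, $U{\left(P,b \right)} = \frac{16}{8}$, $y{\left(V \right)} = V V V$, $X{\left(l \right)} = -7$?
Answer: $\frac{2331}{44} \approx 52.977$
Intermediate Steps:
$y{\left(V \right)} = V^{3}$ ($y{\left(V \right)} = V^{2} V = V^{3}$)
$U{\left(P,b \right)} = 2$ ($U{\left(P,b \right)} = 16 \cdot \frac{1}{8} = 2$)
$f = 20$ ($f = 18 + 2 = 20$)
$\left(\frac{f}{B{\left(16 \right)}} + \frac{X{\left(-25 \right)}}{-308}\right) 21 = \left(\frac{20}{8} - \frac{7}{-308}\right) 21 = \left(20 \cdot \frac{1}{8} - - \frac{1}{44}\right) 21 = \left(\frac{5}{2} + \frac{1}{44}\right) 21 = \frac{111}{44} \cdot 21 = \frac{2331}{44}$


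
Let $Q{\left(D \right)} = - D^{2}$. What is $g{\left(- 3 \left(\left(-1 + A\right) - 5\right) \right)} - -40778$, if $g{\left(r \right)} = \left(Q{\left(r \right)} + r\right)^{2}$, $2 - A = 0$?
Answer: $58202$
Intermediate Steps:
$A = 2$ ($A = 2 - 0 = 2 + 0 = 2$)
$g{\left(r \right)} = \left(r - r^{2}\right)^{2}$ ($g{\left(r \right)} = \left(- r^{2} + r\right)^{2} = \left(r - r^{2}\right)^{2}$)
$g{\left(- 3 \left(\left(-1 + A\right) - 5\right) \right)} - -40778 = \left(- 3 \left(\left(-1 + 2\right) - 5\right)\right)^{2} \left(-1 - 3 \left(\left(-1 + 2\right) - 5\right)\right)^{2} - -40778 = \left(- 3 \left(1 - 5\right)\right)^{2} \left(-1 - 3 \left(1 - 5\right)\right)^{2} + 40778 = \left(\left(-3\right) \left(-4\right)\right)^{2} \left(-1 - -12\right)^{2} + 40778 = 12^{2} \left(-1 + 12\right)^{2} + 40778 = 144 \cdot 11^{2} + 40778 = 144 \cdot 121 + 40778 = 17424 + 40778 = 58202$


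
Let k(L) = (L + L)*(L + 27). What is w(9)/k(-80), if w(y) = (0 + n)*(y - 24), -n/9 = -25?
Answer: -675/1696 ≈ -0.39800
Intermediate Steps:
n = 225 (n = -9*(-25) = 225)
w(y) = -5400 + 225*y (w(y) = (0 + 225)*(y - 24) = 225*(-24 + y) = -5400 + 225*y)
k(L) = 2*L*(27 + L) (k(L) = (2*L)*(27 + L) = 2*L*(27 + L))
w(9)/k(-80) = (-5400 + 225*9)/((2*(-80)*(27 - 80))) = (-5400 + 2025)/((2*(-80)*(-53))) = -3375/8480 = -3375*1/8480 = -675/1696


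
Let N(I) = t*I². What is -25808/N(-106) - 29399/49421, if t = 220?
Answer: -4621714578/7635297395 ≈ -0.60531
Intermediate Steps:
N(I) = 220*I²
-25808/N(-106) - 29399/49421 = -25808/(220*(-106)²) - 29399/49421 = -25808/(220*11236) - 29399*1/49421 = -25808/2471920 - 29399/49421 = -25808*1/2471920 - 29399/49421 = -1613/154495 - 29399/49421 = -4621714578/7635297395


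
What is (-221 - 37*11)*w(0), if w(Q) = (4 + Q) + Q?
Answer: -2512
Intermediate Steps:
w(Q) = 4 + 2*Q
(-221 - 37*11)*w(0) = (-221 - 37*11)*(4 + 2*0) = (-221 - 407)*(4 + 0) = -628*4 = -2512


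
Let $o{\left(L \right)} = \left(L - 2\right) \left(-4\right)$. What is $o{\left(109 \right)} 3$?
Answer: $-1284$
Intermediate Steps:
$o{\left(L \right)} = 8 - 4 L$ ($o{\left(L \right)} = \left(L + \left(-3 + 1\right)\right) \left(-4\right) = \left(L - 2\right) \left(-4\right) = \left(-2 + L\right) \left(-4\right) = 8 - 4 L$)
$o{\left(109 \right)} 3 = \left(8 - 436\right) 3 = \left(-428\right) 3 = -1284$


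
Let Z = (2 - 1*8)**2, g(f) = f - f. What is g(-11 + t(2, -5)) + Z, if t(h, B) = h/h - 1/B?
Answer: 36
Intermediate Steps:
t(h, B) = 1 - 1/B
g(f) = 0
Z = 36 (Z = (2 - 8)**2 = (-6)**2 = 36)
g(-11 + t(2, -5)) + Z = 0 + 36 = 36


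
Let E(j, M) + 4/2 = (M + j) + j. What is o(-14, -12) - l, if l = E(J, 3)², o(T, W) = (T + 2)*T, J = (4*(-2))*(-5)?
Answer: -6393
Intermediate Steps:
J = 40 (J = -8*(-5) = 40)
E(j, M) = -2 + M + 2*j (E(j, M) = -2 + ((M + j) + j) = -2 + (M + 2*j) = -2 + M + 2*j)
o(T, W) = T*(2 + T) (o(T, W) = (2 + T)*T = T*(2 + T))
l = 6561 (l = (-2 + 3 + 2*40)² = (-2 + 3 + 80)² = 81² = 6561)
o(-14, -12) - l = -14*(2 - 14) - 1*6561 = -14*(-12) - 6561 = 168 - 6561 = -6393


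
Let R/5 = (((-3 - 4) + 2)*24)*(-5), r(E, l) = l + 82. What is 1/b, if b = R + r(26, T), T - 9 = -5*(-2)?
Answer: 1/3101 ≈ 0.00032248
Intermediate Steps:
T = 19 (T = 9 - 5*(-2) = 9 + 10 = 19)
r(E, l) = 82 + l
R = 3000 (R = 5*((((-3 - 4) + 2)*24)*(-5)) = 5*(((-7 + 2)*24)*(-5)) = 5*(-5*24*(-5)) = 5*(-120*(-5)) = 5*600 = 3000)
b = 3101 (b = 3000 + (82 + 19) = 3000 + 101 = 3101)
1/b = 1/3101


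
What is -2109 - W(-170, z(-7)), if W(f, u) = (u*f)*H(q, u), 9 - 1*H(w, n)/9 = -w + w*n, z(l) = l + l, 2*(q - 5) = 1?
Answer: -1962039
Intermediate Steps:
q = 11/2 (q = 5 + (½)*1 = 5 + ½ = 11/2 ≈ 5.5000)
z(l) = 2*l
H(w, n) = 81 + 9*w - 9*n*w (H(w, n) = 81 - 9*(-w + w*n) = 81 - 9*(-w + n*w) = 81 + (9*w - 9*n*w) = 81 + 9*w - 9*n*w)
W(f, u) = f*u*(261/2 - 99*u/2) (W(f, u) = (u*f)*(81 + 9*(11/2) - 9*u*11/2) = (f*u)*(81 + 99/2 - 99*u/2) = (f*u)*(261/2 - 99*u/2) = f*u*(261/2 - 99*u/2))
-2109 - W(-170, z(-7)) = -2109 - 9*(-170)*2*(-7)*(29 - 22*(-7))/2 = -2109 - 9*(-170)*(-14)*(29 - 11*(-14))/2 = -2109 - 9*(-170)*(-14)*(29 + 154)/2 = -2109 - 9*(-170)*(-14)*183/2 = -2109 - 1*1959930 = -2109 - 1959930 = -1962039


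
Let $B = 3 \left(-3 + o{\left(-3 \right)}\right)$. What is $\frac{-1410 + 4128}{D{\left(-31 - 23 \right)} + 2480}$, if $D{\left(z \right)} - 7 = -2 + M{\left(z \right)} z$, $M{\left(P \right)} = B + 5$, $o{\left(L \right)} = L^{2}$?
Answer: $\frac{2718}{1243} \approx 2.1866$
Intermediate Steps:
$B = 18$ ($B = 3 \left(-3 + \left(-3\right)^{2}\right) = 3 \left(-3 + 9\right) = 3 \cdot 6 = 18$)
$M{\left(P \right)} = 23$ ($M{\left(P \right)} = 18 + 5 = 23$)
$D{\left(z \right)} = 5 + 23 z$ ($D{\left(z \right)} = 7 + \left(-2 + 23 z\right) = 5 + 23 z$)
$\frac{-1410 + 4128}{D{\left(-31 - 23 \right)} + 2480} = \frac{-1410 + 4128}{\left(5 + 23 \left(-31 - 23\right)\right) + 2480} = \frac{2718}{\left(5 + 23 \left(-54\right)\right) + 2480} = \frac{2718}{\left(5 - 1242\right) + 2480} = \frac{2718}{-1237 + 2480} = \frac{2718}{1243}$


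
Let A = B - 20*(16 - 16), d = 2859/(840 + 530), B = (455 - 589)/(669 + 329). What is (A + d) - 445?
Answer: -302880499/683630 ≈ -443.05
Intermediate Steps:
B = -67/499 (B = -134/998 = -134*1/998 = -67/499 ≈ -0.13427)
d = 2859/1370 ≈ 2.0869
A = -67/499 (A = -67/499 - 20*(16 - 16) = -67/499 - 20*0 = -67/499 - 1*0 = -67/499 + 0 = -67/499 ≈ -0.13427)
(A + d) - 445 = (-67/499 + 2859/1370) - 445 = 1334851/683630 - 445 = -302880499/683630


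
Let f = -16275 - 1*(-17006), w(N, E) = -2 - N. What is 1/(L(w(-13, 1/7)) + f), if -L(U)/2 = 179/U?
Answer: 11/7683 ≈ 0.0014317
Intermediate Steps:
L(U) = -358/U
f = 731 (f = -16275 + 17006 = 731)
1/(L(w(-13, 1/7)) + f) = 1/(-358/(-2 - 1*(-13)) + 731) = 1/(-358/(-2 + 13) + 731) = 1/(-358/11 + 731) = 1/(7683/11) = 11/7683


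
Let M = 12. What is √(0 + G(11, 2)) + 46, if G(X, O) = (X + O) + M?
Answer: 51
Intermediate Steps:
G(X, O) = 12 + O + X (G(X, O) = (X + O) + 12 = (O + X) + 12 = 12 + O + X)
√(0 + G(11, 2)) + 46 = √(0 + (12 + 2 + 11)) + 46 = √(0 + 25) + 46 = √25 + 46 = 5 + 46 = 51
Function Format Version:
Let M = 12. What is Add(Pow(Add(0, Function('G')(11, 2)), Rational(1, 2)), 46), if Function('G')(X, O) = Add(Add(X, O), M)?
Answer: 51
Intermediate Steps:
Function('G')(X, O) = Add(12, O, X) (Function('G')(X, O) = Add(Add(X, O), 12) = Add(Add(O, X), 12) = Add(12, O, X))
Add(Pow(Add(0, Function('G')(11, 2)), Rational(1, 2)), 46) = Add(Pow(Add(0, Add(12, 2, 11)), Rational(1, 2)), 46) = Add(Pow(Add(0, 25), Rational(1, 2)), 46) = Add(Pow(25, Rational(1, 2)), 46) = Add(5, 46) = 51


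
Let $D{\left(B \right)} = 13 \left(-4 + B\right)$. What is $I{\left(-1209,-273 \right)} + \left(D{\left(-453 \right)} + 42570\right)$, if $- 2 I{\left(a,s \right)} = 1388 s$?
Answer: $226091$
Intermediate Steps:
$I{\left(a,s \right)} = - 694 s$ ($I{\left(a,s \right)} = - \frac{1388 s}{2} = - 694 s$)
$D{\left(B \right)} = -52 + 13 B$
$I{\left(-1209,-273 \right)} + \left(D{\left(-453 \right)} + 42570\right) = \left(-694\right) \left(-273\right) + \left(\left(-52 + 13 \left(-453\right)\right) + 42570\right) = 189462 + \left(\left(-52 - 5889\right) + 42570\right) = 189462 + \left(-5941 + 42570\right) = 189462 + 36629 = 226091$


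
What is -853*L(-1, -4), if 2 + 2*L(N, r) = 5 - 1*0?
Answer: -2559/2 ≈ -1279.5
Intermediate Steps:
L(N, r) = 3/2 (L(N, r) = -1 + (5 - 1*0)/2 = -1 + (5 + 0)/2 = -1 + (½)*5 = -1 + 5/2 = 3/2)
-853*L(-1, -4) = -853*3/2 = -2559/2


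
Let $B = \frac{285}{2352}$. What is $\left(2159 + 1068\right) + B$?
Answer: $\frac{2530063}{784} \approx 3227.1$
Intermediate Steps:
$B = \frac{95}{784}$ ($B = 285 \cdot \frac{1}{2352} = \frac{95}{784} \approx 0.12117$)
$\left(2159 + 1068\right) + B = \left(2159 + 1068\right) + \frac{95}{784} = 3227 + \frac{95}{784} = \frac{2530063}{784}$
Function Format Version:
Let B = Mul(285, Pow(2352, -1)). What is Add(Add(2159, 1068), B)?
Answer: Rational(2530063, 784) ≈ 3227.1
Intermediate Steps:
B = Rational(95, 784) (B = Mul(285, Rational(1, 2352)) = Rational(95, 784) ≈ 0.12117)
Add(Add(2159, 1068), B) = Add(Add(2159, 1068), Rational(95, 784)) = Add(3227, Rational(95, 784)) = Rational(2530063, 784)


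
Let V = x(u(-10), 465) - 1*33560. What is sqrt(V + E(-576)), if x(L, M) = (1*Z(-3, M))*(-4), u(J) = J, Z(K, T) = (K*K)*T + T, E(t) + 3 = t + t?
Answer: I*sqrt(53315) ≈ 230.9*I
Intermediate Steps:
E(t) = -3 + 2*t (E(t) = -3 + (t + t) = -3 + 2*t)
Z(K, T) = T + T*K**2 (Z(K, T) = K**2*T + T = T*K**2 + T = T + T*K**2)
x(L, M) = -40*M (x(L, M) = (1*(M*(1 + (-3)**2)))*(-4) = (1*(M*(1 + 9)))*(-4) = (1*(M*10))*(-4) = (1*(10*M))*(-4) = (10*M)*(-4) = -40*M)
V = -52160 (V = -40*465 - 1*33560 = -18600 - 33560 = -52160)
sqrt(V + E(-576)) = sqrt(-52160 + (-3 + 2*(-576))) = sqrt(-52160 + (-3 - 1152)) = sqrt(-52160 - 1155) = sqrt(-53315) = I*sqrt(53315)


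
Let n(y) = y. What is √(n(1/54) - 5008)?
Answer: 7*I*√33114/18 ≈ 70.767*I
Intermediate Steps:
√(n(1/54) - 5008) = √(1/54 - 5008) = √(-270431/54) = 7*I*√33114/18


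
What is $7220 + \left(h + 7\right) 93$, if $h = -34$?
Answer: $4709$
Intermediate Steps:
$7220 + \left(h + 7\right) 93 = 7220 + \left(-34 + 7\right) 93 = 7220 - 2511 = 4709$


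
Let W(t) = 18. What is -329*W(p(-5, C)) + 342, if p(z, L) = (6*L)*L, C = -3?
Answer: -5580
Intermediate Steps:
p(z, L) = 6*L²
-329*W(p(-5, C)) + 342 = -329*18 + 342 = -5922 + 342 = -5580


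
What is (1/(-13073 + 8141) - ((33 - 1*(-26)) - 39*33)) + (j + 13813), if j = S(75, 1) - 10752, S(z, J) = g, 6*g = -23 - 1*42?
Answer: 21099917/4932 ≈ 4278.2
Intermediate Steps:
g = -65/6 (g = (-23 - 1*42)/6 = (-23 - 42)/6 = (⅙)*(-65) = -65/6 ≈ -10.833)
S(z, J) = -65/6
j = -64577/6 (j = -65/6 - 10752 = -64577/6 ≈ -10763.)
(1/(-13073 + 8141) - ((33 - 1*(-26)) - 39*33)) + (j + 13813) = (1/(-13073 + 8141) - ((33 - 1*(-26)) - 39*33)) + (-64577/6 + 13813) = (1/(-4932) - ((33 + 26) - 1287)) + 18301/6 = (-1/4932 - (59 - 1287)) + 18301/6 = (-1/4932 - 1*(-1228)) + 18301/6 = (-1/4932 + 1228) + 18301/6 = 6056495/4932 + 18301/6 = 21099917/4932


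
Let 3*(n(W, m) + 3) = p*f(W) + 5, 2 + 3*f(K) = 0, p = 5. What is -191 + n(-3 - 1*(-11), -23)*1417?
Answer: -32893/9 ≈ -3654.8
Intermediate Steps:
f(K) = -⅔ (f(K) = -⅔ + (⅓)*0 = -⅔ + 0 = -⅔)
n(W, m) = -22/9 (n(W, m) = -3 + (5*(-⅔) + 5)/3 = -3 + (-10/3 + 5)/3 = -3 + (⅓)*(5/3) = -3 + 5/9 = -22/9)
-191 + n(-3 - 1*(-11), -23)*1417 = -191 - 22/9*1417 = -191 - 31174/9 = -32893/9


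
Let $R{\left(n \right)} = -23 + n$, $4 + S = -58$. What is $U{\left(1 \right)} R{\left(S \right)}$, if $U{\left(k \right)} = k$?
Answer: $-85$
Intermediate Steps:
$S = -62$ ($S = -4 - 58 = -62$)
$U{\left(1 \right)} R{\left(S \right)} = 1 \left(-23 - 62\right) = 1 \left(-85\right) = -85$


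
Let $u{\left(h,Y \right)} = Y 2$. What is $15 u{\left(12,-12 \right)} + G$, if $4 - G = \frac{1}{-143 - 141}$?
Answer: $- \frac{101103}{284} \approx -356.0$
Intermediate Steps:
$G = \frac{1137}{284}$ ($G = 4 - \frac{1}{-143 - 141} = 4 - \frac{1}{-284} = 4 - - \frac{1}{284} = 4 + \frac{1}{284} = \frac{1137}{284} \approx 4.0035$)
$u{\left(h,Y \right)} = 2 Y$
$15 u{\left(12,-12 \right)} + G = 15 \cdot 2 \left(-12\right) + \frac{1137}{284} = 15 \left(-24\right) + \frac{1137}{284} = -360 + \frac{1137}{284} = - \frac{101103}{284}$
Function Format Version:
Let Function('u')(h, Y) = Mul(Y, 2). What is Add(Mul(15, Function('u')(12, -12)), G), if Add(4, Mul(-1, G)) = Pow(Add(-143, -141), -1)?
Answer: Rational(-101103, 284) ≈ -356.00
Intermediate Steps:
G = Rational(1137, 284) (G = Add(4, Mul(-1, Pow(Add(-143, -141), -1))) = Add(4, Mul(-1, Pow(-284, -1))) = Add(4, Mul(-1, Rational(-1, 284))) = Add(4, Rational(1, 284)) = Rational(1137, 284) ≈ 4.0035)
Function('u')(h, Y) = Mul(2, Y)
Add(Mul(15, Function('u')(12, -12)), G) = Add(Mul(15, Mul(2, -12)), Rational(1137, 284)) = Add(Mul(15, -24), Rational(1137, 284)) = Add(-360, Rational(1137, 284)) = Rational(-101103, 284)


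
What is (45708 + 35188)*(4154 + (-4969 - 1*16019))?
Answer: -1361803264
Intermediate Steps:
(45708 + 35188)*(4154 + (-4969 - 1*16019)) = 80896*(4154 + (-4969 - 16019)) = 80896*(4154 - 20988) = 80896*(-16834) = -1361803264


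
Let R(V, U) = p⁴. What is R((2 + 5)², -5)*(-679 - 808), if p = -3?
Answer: -120447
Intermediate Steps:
R(V, U) = 81 (R(V, U) = (-3)⁴ = 81)
R((2 + 5)², -5)*(-679 - 808) = 81*(-679 - 808) = 81*(-1487) = -120447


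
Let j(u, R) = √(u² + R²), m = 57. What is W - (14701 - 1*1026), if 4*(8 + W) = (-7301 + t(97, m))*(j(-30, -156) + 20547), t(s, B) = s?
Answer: -37018830 - 10806*√701 ≈ -3.7305e+7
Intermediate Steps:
j(u, R) = √(R² + u²)
W = -37005155 - 10806*√701 (W = -8 + ((-7301 + 97)*(√((-156)² + (-30)²) + 20547))/4 = -8 + (-7204*(√(24336 + 900) + 20547))/4 = -8 + (-7204*(√25236 + 20547))/4 = -8 + (-7204*(6*√701 + 20547))/4 = -8 + (-7204*(20547 + 6*√701))/4 = -8 + (-148020588 - 43224*√701)/4 = -8 + (-37005147 - 10806*√701) = -37005155 - 10806*√701 ≈ -3.7291e+7)
W - (14701 - 1*1026) = (-37005155 - 10806*√701) - (14701 - 1*1026) = (-37005155 - 10806*√701) - (14701 - 1026) = (-37005155 - 10806*√701) - 1*13675 = (-37005155 - 10806*√701) - 13675 = -37018830 - 10806*√701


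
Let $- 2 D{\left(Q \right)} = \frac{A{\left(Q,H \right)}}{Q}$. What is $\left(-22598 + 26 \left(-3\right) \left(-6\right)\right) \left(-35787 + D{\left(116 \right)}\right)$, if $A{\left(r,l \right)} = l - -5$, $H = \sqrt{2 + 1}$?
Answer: $\frac{91868147285}{116} + \frac{11065 \sqrt{3}}{116} \approx 7.9197 \cdot 10^{8}$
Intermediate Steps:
$H = \sqrt{3} \approx 1.732$
$A{\left(r,l \right)} = 5 + l$ ($A{\left(r,l \right)} = l + 5 = 5 + l$)
$D{\left(Q \right)} = - \frac{5 + \sqrt{3}}{2 Q}$ ($D{\left(Q \right)} = - \frac{\left(5 + \sqrt{3}\right) \frac{1}{Q}}{2} = - \frac{\frac{1}{Q} \left(5 + \sqrt{3}\right)}{2} = - \frac{5 + \sqrt{3}}{2 Q}$)
$\left(-22598 + 26 \left(-3\right) \left(-6\right)\right) \left(-35787 + D{\left(116 \right)}\right) = \left(-22598 + 26 \left(-3\right) \left(-6\right)\right) \left(-35787 + \frac{-5 - \sqrt{3}}{2 \cdot 116}\right) = \left(-22598 - -468\right) \left(-35787 + \frac{1}{2} \cdot \frac{1}{116} \left(-5 - \sqrt{3}\right)\right) = \left(-22598 + 468\right) \left(-35787 - \left(\frac{5}{232} + \frac{\sqrt{3}}{232}\right)\right) = - 22130 \left(- \frac{8302589}{232} - \frac{\sqrt{3}}{232}\right) = \frac{91868147285}{116} + \frac{11065 \sqrt{3}}{116}$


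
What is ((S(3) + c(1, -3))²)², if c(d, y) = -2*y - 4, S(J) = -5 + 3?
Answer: 0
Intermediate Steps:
S(J) = -2
c(d, y) = -4 - 2*y
((S(3) + c(1, -3))²)² = ((-2 + (-4 - 2*(-3)))²)² = ((-2 + (-4 + 6))²)² = ((-2 + 2)²)² = (0²)² = 0² = 0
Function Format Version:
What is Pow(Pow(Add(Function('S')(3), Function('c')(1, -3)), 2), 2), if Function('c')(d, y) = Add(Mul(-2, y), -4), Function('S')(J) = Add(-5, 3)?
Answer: 0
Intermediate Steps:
Function('S')(J) = -2
Function('c')(d, y) = Add(-4, Mul(-2, y))
Pow(Pow(Add(Function('S')(3), Function('c')(1, -3)), 2), 2) = Pow(Pow(Add(-2, Add(-4, Mul(-2, -3))), 2), 2) = Pow(Pow(Add(-2, Add(-4, 6)), 2), 2) = Pow(Pow(Add(-2, 2), 2), 2) = Pow(Pow(0, 2), 2) = Pow(0, 2) = 0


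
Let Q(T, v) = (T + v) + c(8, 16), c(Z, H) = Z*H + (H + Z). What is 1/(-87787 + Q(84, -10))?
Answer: -1/87561 ≈ -1.1421e-5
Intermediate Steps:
c(Z, H) = H + Z + H*Z (c(Z, H) = H*Z + (H + Z) = H + Z + H*Z)
Q(T, v) = 152 + T + v (Q(T, v) = (T + v) + (16 + 8 + 16*8) = (T + v) + (16 + 8 + 128) = (T + v) + 152 = 152 + T + v)
1/(-87787 + Q(84, -10)) = 1/(-87787 + (152 + 84 - 10)) = 1/(-87787 + 226) = 1/(-87561) = -1/87561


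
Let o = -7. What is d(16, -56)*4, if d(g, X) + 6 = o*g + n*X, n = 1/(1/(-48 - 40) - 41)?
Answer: -1683736/3609 ≈ -466.54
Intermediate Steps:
n = -88/3609 (n = 1/(1/(-88) - 41) = 1/(-1/88 - 41) = 1/(-3609/88) = -88/3609 ≈ -0.024383)
d(g, X) = -6 - 7*g - 88*X/3609 (d(g, X) = -6 + (-7*g - 88*X/3609) = -6 - 7*g - 88*X/3609)
d(16, -56)*4 = (-6 - 7*16 - 88/3609*(-56))*4 = (-6 - 112 + 4928/3609)*4 = -420934/3609*4 = -1683736/3609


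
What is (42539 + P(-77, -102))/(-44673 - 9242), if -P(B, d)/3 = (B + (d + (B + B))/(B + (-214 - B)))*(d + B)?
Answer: -196066/5768905 ≈ -0.033987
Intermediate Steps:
P(B, d) = -3*(B + d)*(-d/214 + 106*B/107) (P(B, d) = -3*(B + (d + (B + B))/(B + (-214 - B)))*(d + B) = -3*(B + (d + 2*B)/(-214))*(B + d) = -3*(B + (d + 2*B)*(-1/214))*(B + d) = -3*(B + (-B/107 - d/214))*(B + d) = -3*(-d/214 + 106*B/107)*(B + d) = -3*(B + d)*(-d/214 + 106*B/107))
(42539 + P(-77, -102))/(-44673 - 9242) = (42539 + (-318/107*(-77)² + (3/214)*(-102)² - 633/214*(-77)*(-102)))/(-44673 - 9242) = (42539 + (-318/107*5929 + (3/214)*10404 - 2485791/107))/(-53915) = (42539 + (-1885422/107 + 15606/107 - 2485791/107))*(-1/53915) = (42539 - 4355607/107)*(-1/53915) = (196066/107)*(-1/53915) = -196066/5768905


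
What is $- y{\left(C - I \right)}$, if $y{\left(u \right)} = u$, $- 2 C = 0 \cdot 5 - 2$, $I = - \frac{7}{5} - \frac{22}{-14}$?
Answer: $- \frac{29}{35} \approx -0.82857$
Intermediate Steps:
$I = \frac{6}{35}$ ($I = \left(-7\right) \frac{1}{5} - - \frac{11}{7} = - \frac{7}{5} + \frac{11}{7} = \frac{6}{35} \approx 0.17143$)
$C = 1$ ($C = - \frac{0 \cdot 5 - 2}{2} = - \frac{0 - 2}{2} = \left(- \frac{1}{2}\right) \left(-2\right) = 1$)
$- y{\left(C - I \right)} = - (1 - \frac{6}{35}) = \left(-1\right) \frac{29}{35} = - \frac{29}{35}$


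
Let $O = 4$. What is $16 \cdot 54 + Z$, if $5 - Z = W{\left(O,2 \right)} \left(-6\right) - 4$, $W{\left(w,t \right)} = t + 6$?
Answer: $921$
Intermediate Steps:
$W{\left(w,t \right)} = 6 + t$
$Z = 57$ ($Z = 5 - \left(\left(6 + 2\right) \left(-6\right) - 4\right) = 5 - \left(8 \left(-6\right) - 4\right) = 5 - \left(-48 - 4\right) = 5 - -52 = 5 + 52 = 57$)
$16 \cdot 54 + Z = 16 \cdot 54 + 57 = 864 + 57 = 921$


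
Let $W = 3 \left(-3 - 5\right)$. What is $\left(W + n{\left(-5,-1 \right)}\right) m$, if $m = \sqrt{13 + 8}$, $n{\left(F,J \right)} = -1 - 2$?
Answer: $- 27 \sqrt{21} \approx -123.73$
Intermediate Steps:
$W = -24$ ($W = 3 \left(-8\right) = -24$)
$n{\left(F,J \right)} = -3$
$m = \sqrt{21} \approx 4.5826$
$\left(W + n{\left(-5,-1 \right)}\right) m = \left(-24 - 3\right) \sqrt{21} = - 27 \sqrt{21}$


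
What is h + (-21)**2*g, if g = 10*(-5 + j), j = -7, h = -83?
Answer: -53003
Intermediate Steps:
g = -120 (g = 10*(-5 - 7) = 10*(-12) = -120)
h + (-21)**2*g = -83 + (-21)**2*(-120) = -83 + 441*(-120) = -83 - 52920 = -53003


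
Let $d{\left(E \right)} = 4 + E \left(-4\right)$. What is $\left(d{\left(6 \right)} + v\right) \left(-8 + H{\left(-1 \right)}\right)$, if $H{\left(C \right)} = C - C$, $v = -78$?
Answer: $784$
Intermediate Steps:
$H{\left(C \right)} = 0$
$d{\left(E \right)} = 4 - 4 E$
$\left(d{\left(6 \right)} + v\right) \left(-8 + H{\left(-1 \right)}\right) = \left(\left(4 - 24\right) - 78\right) \left(-8 + 0\right) = \left(\left(4 - 24\right) - 78\right) \left(-8\right) = \left(-20 - 78\right) \left(-8\right) = \left(-98\right) \left(-8\right) = 784$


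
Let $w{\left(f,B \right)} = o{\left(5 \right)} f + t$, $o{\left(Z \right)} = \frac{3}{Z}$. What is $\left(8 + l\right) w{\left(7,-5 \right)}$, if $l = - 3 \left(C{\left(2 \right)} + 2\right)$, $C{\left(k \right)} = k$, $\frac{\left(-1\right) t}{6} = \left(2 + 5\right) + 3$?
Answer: $\frac{1116}{5} \approx 223.2$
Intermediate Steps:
$t = -60$ ($t = - 6 \left(\left(2 + 5\right) + 3\right) = - 6 \left(7 + 3\right) = \left(-6\right) 10 = -60$)
$w{\left(f,B \right)} = -60 + \frac{3 f}{5}$ ($w{\left(f,B \right)} = \frac{3}{5} f - 60 = 3 \cdot \frac{1}{5} f - 60 = \frac{3 f}{5} - 60 = -60 + \frac{3 f}{5}$)
$l = -12$ ($l = - 3 \left(2 + 2\right) = \left(-3\right) 4 = -12$)
$\left(8 + l\right) w{\left(7,-5 \right)} = \left(8 - 12\right) \left(-60 + \frac{3}{5} \cdot 7\right) = - 4 \left(-60 + \frac{21}{5}\right) = \left(-4\right) \left(- \frac{279}{5}\right) = \frac{1116}{5}$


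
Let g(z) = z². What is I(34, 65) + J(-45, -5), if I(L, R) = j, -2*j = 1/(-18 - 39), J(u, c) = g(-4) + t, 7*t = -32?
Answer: 9127/798 ≈ 11.437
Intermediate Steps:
t = -32/7 (t = (⅐)*(-32) = -32/7 ≈ -4.5714)
J(u, c) = 80/7 (J(u, c) = (-4)² - 32/7 = 16 - 32/7 = 80/7)
j = 1/114 (j = -1/(2*(-18 - 39)) = -½/(-57) = -½*(-1/57) = 1/114 ≈ 0.0087719)
I(L, R) = 1/114
I(34, 65) + J(-45, -5) = 1/114 + 80/7 = 9127/798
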